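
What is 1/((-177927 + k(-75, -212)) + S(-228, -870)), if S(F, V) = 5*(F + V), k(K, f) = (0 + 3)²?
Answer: -1/183408 ≈ -5.4523e-6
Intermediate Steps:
k(K, f) = 9 (k(K, f) = 3² = 9)
S(F, V) = 5*F + 5*V
1/((-177927 + k(-75, -212)) + S(-228, -870)) = 1/((-177927 + 9) + (5*(-228) + 5*(-870))) = 1/(-177918 + (-1140 - 4350)) = 1/(-177918 - 5490) = 1/(-183408) = -1/183408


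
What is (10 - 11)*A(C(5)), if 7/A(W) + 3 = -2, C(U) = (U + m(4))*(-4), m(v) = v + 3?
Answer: 7/5 ≈ 1.4000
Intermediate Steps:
m(v) = 3 + v
C(U) = -28 - 4*U (C(U) = (U + (3 + 4))*(-4) = (U + 7)*(-4) = (7 + U)*(-4) = -28 - 4*U)
A(W) = -7/5 (A(W) = 7/(-3 - 2) = 7/(-5) = 7*(-⅕) = -7/5)
(10 - 11)*A(C(5)) = (10 - 11)*(-7/5) = -1*(-7/5) = 7/5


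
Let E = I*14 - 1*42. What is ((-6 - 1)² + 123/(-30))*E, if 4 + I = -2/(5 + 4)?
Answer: -40859/9 ≈ -4539.9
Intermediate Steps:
I = -38/9 (I = -4 - 2/(5 + 4) = -4 - 2/9 = -38/9 ≈ -4.2222)
E = -910/9 (E = -38/9*14 - 1*42 = -532/9 - 42 = -910/9 ≈ -101.11)
((-6 - 1)² + 123/(-30))*E = ((-6 - 1)² + 123/(-30))*(-910/9) = ((-7)² + 123*(-1/30))*(-910/9) = (49 - 41/10)*(-910/9) = (449/10)*(-910/9) = -40859/9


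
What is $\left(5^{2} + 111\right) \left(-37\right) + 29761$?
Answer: $24729$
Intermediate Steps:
$\left(5^{2} + 111\right) \left(-37\right) + 29761 = \left(25 + 111\right) \left(-37\right) + 29761 = 136 \left(-37\right) + 29761 = -5032 + 29761 = 24729$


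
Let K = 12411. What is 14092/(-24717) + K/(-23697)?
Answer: -71188979/65079861 ≈ -1.0939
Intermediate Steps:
14092/(-24717) + K/(-23697) = 14092/(-24717) + 12411/(-23697) = 14092*(-1/24717) + 12411*(-1/23697) = -14092/24717 - 1379/2633 = -71188979/65079861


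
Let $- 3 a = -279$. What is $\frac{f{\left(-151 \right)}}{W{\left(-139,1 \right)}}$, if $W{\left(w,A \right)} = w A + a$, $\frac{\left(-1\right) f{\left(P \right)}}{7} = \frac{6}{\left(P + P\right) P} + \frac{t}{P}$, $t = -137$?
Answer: $\frac{72415}{524423} \approx 0.13809$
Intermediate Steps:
$a = 93$ ($a = \left(- \frac{1}{3}\right) \left(-279\right) = 93$)
$f{\left(P \right)} = - \frac{21}{P^{2}} + \frac{959}{P}$ ($f{\left(P \right)} = - 7 \left(\frac{6}{\left(P + P\right) P} - \frac{137}{P}\right) = - 7 \left(\frac{6}{2 P P} - \frac{137}{P}\right) = - 7 \left(\frac{6}{2 P^{2}} - \frac{137}{P}\right) = - 7 \left(6 \frac{1}{2 P^{2}} - \frac{137}{P}\right) = - 7 \left(\frac{3}{P^{2}} - \frac{137}{P}\right) = - 7 \left(- \frac{137}{P} + \frac{3}{P^{2}}\right) = - \frac{21}{P^{2}} + \frac{959}{P}$)
$W{\left(w,A \right)} = 93 + A w$ ($W{\left(w,A \right)} = w A + 93 = A w + 93 = 93 + A w$)
$\frac{f{\left(-151 \right)}}{W{\left(-139,1 \right)}} = \frac{7 \cdot \frac{1}{22801} \left(-3 + 137 \left(-151\right)\right)}{93 + 1 \left(-139\right)} = \frac{7 \cdot \frac{1}{22801} \left(-3 - 20687\right)}{93 - 139} = \frac{7 \cdot \frac{1}{22801} \left(-20690\right)}{-46} = \left(- \frac{144830}{22801}\right) \left(- \frac{1}{46}\right) = \frac{72415}{524423}$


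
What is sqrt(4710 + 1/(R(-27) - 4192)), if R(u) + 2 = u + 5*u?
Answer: sqrt(20516759)/66 ≈ 68.629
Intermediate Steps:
R(u) = -2 + 6*u (R(u) = -2 + (u + 5*u) = -2 + 6*u)
sqrt(4710 + 1/(R(-27) - 4192)) = sqrt(4710 + 1/((-2 + 6*(-27)) - 4192)) = sqrt(4710 + 1/((-2 - 162) - 4192)) = sqrt(4710 + 1/(-164 - 4192)) = sqrt(4710 + 1/(-4356)) = sqrt(4710 - 1/4356) = sqrt(20516759/4356) = sqrt(20516759)/66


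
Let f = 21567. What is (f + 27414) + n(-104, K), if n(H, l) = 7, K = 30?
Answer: 48988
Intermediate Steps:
(f + 27414) + n(-104, K) = (21567 + 27414) + 7 = 48981 + 7 = 48988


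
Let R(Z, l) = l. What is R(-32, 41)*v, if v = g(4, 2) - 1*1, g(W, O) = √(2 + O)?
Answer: 41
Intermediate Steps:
v = 1 (v = √(2 + 2) - 1*1 = √4 - 1 = 2 - 1 = 1)
R(-32, 41)*v = 41*1 = 41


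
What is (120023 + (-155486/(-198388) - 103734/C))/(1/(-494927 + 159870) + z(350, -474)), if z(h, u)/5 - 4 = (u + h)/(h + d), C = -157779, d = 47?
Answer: 27763293765877936196471/4265027145808345802 ≈ 6509.5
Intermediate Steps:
z(h, u) = 20 + 5*(h + u)/(47 + h) (z(h, u) = 20 + 5*((u + h)/(h + 47)) = 20 + 5*((h + u)/(47 + h)) = 20 + 5*(h + u)/(47 + h))
(120023 + (-155486/(-198388) - 103734/C))/(1/(-494927 + 159870) + z(350, -474)) = (120023 + (-155486/(-198388) - 103734/(-157779)))/(1/(-494927 + 159870) + 5*(188 - 474 + 5*350)/(47 + 350)) = (120023 + (-155486*(-1/198388) - 103734*(-1/157779)))/(1/(-335057) + 5*(188 - 474 + 1750)/397) = (120023 + (77743/99194 + 11526/17531))/(-1/335057 + 5*(1/397)*1464) = (120023 + 2506222577/1738970014)/(-1/335057 + 7320/397) = 208718904212899/(1738970014*(2452616843/133017629)) = (208718904212899/1738970014)*(133017629/2452616843) = 27763293765877936196471/4265027145808345802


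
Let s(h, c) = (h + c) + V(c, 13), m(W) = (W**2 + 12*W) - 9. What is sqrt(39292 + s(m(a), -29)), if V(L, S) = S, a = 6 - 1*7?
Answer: 2*sqrt(9814) ≈ 198.13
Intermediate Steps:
a = -1 (a = 6 - 7 = -1)
m(W) = -9 + W**2 + 12*W
s(h, c) = 13 + c + h (s(h, c) = (h + c) + 13 = (c + h) + 13 = 13 + c + h)
sqrt(39292 + s(m(a), -29)) = sqrt(39292 + (13 - 29 + (-9 + (-1)**2 + 12*(-1)))) = sqrt(39292 + (13 - 29 + (-9 + 1 - 12))) = sqrt(39292 + (13 - 29 - 20)) = sqrt(39292 - 36) = sqrt(39256) = 2*sqrt(9814)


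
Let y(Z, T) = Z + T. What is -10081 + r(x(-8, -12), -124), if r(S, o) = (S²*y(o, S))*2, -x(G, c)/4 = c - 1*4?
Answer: -501601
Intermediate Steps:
x(G, c) = 16 - 4*c (x(G, c) = -4*(c - 1*4) = -4*(c - 4) = -4*(-4 + c) = 16 - 4*c)
y(Z, T) = T + Z
r(S, o) = 2*S²*(S + o) (r(S, o) = (S²*(S + o))*2 = 2*S²*(S + o))
-10081 + r(x(-8, -12), -124) = -10081 + 2*(16 - 4*(-12))²*((16 - 4*(-12)) - 124) = -10081 + 2*(16 + 48)²*((16 + 48) - 124) = -10081 + 2*64²*(64 - 124) = -10081 + 2*4096*(-60) = -10081 - 491520 = -501601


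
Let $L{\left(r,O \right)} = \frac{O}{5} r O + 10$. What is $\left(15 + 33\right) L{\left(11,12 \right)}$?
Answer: $\frac{78432}{5} \approx 15686.0$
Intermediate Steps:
$L{\left(r,O \right)} = 10 + \frac{r O^{2}}{5}$ ($L{\left(r,O \right)} = O \frac{1}{5} r O + 10 = \frac{O}{5} r O + 10 = \frac{O r}{5} O + 10 = \frac{r O^{2}}{5} + 10 = 10 + \frac{r O^{2}}{5}$)
$\left(15 + 33\right) L{\left(11,12 \right)} = \left(15 + 33\right) \left(10 + \frac{1}{5} \cdot 11 \cdot 12^{2}\right) = 48 \left(10 + \frac{1}{5} \cdot 11 \cdot 144\right) = 48 \left(10 + \frac{1584}{5}\right) = 48 \cdot \frac{1634}{5} = \frac{78432}{5}$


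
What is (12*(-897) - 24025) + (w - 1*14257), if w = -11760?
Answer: -60806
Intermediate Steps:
(12*(-897) - 24025) + (w - 1*14257) = (12*(-897) - 24025) + (-11760 - 1*14257) = (-10764 - 24025) + (-11760 - 14257) = -34789 - 26017 = -60806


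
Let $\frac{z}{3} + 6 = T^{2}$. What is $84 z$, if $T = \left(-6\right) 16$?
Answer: $2320920$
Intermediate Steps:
$T = -96$
$z = 27630$ ($z = -18 + 3 \left(-96\right)^{2} = -18 + 3 \cdot 9216 = -18 + 27648 = 27630$)
$84 z = 84 \cdot 27630 = 2320920$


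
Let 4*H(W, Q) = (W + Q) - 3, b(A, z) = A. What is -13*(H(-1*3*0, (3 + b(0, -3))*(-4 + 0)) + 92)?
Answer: -4589/4 ≈ -1147.3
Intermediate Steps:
H(W, Q) = -¾ + Q/4 + W/4 (H(W, Q) = ((W + Q) - 3)/4 = ((Q + W) - 3)/4 = (-3 + Q + W)/4 = -¾ + Q/4 + W/4)
-13*(H(-1*3*0, (3 + b(0, -3))*(-4 + 0)) + 92) = -13*((-¾ + ((3 + 0)*(-4 + 0))/4 + (-1*3*0)/4) + 92) = -13*((-¾ + (3*(-4))/4 + (-3*0)/4) + 92) = -13*((-¾ + (¼)*(-12) + (¼)*0) + 92) = -13*((-¾ - 3 + 0) + 92) = -13*(-15/4 + 92) = -13*353/4 = -4589/4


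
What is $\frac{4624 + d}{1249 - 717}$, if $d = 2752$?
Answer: $\frac{1844}{133} \approx 13.865$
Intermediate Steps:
$\frac{4624 + d}{1249 - 717} = \frac{4624 + 2752}{1249 - 717} = \frac{7376}{532} = 7376 \cdot \frac{1}{532} = \frac{1844}{133}$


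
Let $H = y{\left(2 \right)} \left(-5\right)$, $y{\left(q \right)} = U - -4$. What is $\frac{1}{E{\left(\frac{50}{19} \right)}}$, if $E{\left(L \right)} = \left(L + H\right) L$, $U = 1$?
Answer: $- \frac{361}{21250} \approx -0.016988$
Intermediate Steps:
$y{\left(q \right)} = 5$ ($y{\left(q \right)} = 1 - -4 = 1 + 4 = 5$)
$H = -25$ ($H = 5 \left(-5\right) = -25$)
$E{\left(L \right)} = L \left(-25 + L\right)$ ($E{\left(L \right)} = \left(L - 25\right) L = \left(-25 + L\right) L = L \left(-25 + L\right)$)
$\frac{1}{E{\left(\frac{50}{19} \right)}} = \frac{1}{\frac{50}{19} \left(-25 + \frac{50}{19}\right)} = \frac{1}{\frac{50}{19} \left(- \frac{425}{19}\right)} = \frac{1}{- \frac{21250}{361}} = - \frac{361}{21250}$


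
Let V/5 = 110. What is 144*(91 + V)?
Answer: 92304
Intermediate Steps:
V = 550 (V = 5*110 = 550)
144*(91 + V) = 144*(91 + 550) = 144*641 = 92304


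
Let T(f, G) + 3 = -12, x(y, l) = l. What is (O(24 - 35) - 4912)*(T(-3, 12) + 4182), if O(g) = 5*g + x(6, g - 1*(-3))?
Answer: -20730825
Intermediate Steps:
T(f, G) = -15 (T(f, G) = -3 - 12 = -15)
O(g) = 3 + 6*g (O(g) = 5*g + (g - 1*(-3)) = 5*g + (g + 3) = 5*g + (3 + g) = 3 + 6*g)
(O(24 - 35) - 4912)*(T(-3, 12) + 4182) = ((3 + 6*(24 - 35)) - 4912)*(-15 + 4182) = ((3 + 6*(-11)) - 4912)*4167 = ((3 - 66) - 4912)*4167 = (-63 - 4912)*4167 = -4975*4167 = -20730825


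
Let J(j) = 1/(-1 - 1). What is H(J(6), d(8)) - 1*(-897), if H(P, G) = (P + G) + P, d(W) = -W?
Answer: 888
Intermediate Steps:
J(j) = -½ (J(j) = 1/(-2) = -½)
H(P, G) = G + 2*P (H(P, G) = (G + P) + P = G + 2*P)
H(J(6), d(8)) - 1*(-897) = (-1*8 + 2*(-½)) - 1*(-897) = (-8 - 1) + 897 = -9 + 897 = 888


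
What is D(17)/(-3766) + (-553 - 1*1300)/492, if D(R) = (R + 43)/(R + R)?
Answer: -59323763/15749412 ≈ -3.7667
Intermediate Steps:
D(R) = (43 + R)/(2*R) (D(R) = (43 + R)/((2*R)) = (43 + R)*(1/(2*R)) = (43 + R)/(2*R))
D(17)/(-3766) + (-553 - 1*1300)/492 = ((1/2)*(43 + 17)/17)/(-3766) + (-553 - 1*1300)/492 = ((1/2)*(1/17)*60)*(-1/3766) + (-553 - 1300)*(1/492) = (30/17)*(-1/3766) - 1853*1/492 = -15/32011 - 1853/492 = -59323763/15749412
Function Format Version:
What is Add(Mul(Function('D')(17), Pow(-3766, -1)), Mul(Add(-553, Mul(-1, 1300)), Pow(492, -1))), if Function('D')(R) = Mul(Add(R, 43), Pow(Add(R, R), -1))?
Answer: Rational(-59323763, 15749412) ≈ -3.7667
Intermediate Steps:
Function('D')(R) = Mul(Rational(1, 2), Pow(R, -1), Add(43, R)) (Function('D')(R) = Mul(Add(43, R), Pow(Mul(2, R), -1)) = Mul(Add(43, R), Mul(Rational(1, 2), Pow(R, -1))) = Mul(Rational(1, 2), Pow(R, -1), Add(43, R)))
Add(Mul(Function('D')(17), Pow(-3766, -1)), Mul(Add(-553, Mul(-1, 1300)), Pow(492, -1))) = Add(Mul(Mul(Rational(1, 2), Pow(17, -1), Add(43, 17)), Pow(-3766, -1)), Mul(Add(-553, Mul(-1, 1300)), Pow(492, -1))) = Add(Mul(Mul(Rational(1, 2), Rational(1, 17), 60), Rational(-1, 3766)), Mul(Add(-553, -1300), Rational(1, 492))) = Add(Mul(Rational(30, 17), Rational(-1, 3766)), Mul(-1853, Rational(1, 492))) = Add(Rational(-15, 32011), Rational(-1853, 492)) = Rational(-59323763, 15749412)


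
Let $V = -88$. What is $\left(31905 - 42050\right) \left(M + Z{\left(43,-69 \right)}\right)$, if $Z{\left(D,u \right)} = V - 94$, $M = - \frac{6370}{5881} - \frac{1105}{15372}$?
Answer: $\frac{167978022418505}{90402732} \approx 1.8581 \cdot 10^{6}$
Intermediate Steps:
$M = - \frac{104418145}{90402732}$ ($M = \left(-6370\right) \frac{1}{5881} - \frac{1105}{15372} = - \frac{6370}{5881} - \frac{1105}{15372} = - \frac{104418145}{90402732} \approx -1.155$)
$Z{\left(D,u \right)} = -182$ ($Z{\left(D,u \right)} = -88 - 94 = -182$)
$\left(31905 - 42050\right) \left(M + Z{\left(43,-69 \right)}\right) = \left(31905 - 42050\right) \left(- \frac{104418145}{90402732} - 182\right) = \left(-10145\right) \left(- \frac{16557715369}{90402732}\right) = \frac{167978022418505}{90402732}$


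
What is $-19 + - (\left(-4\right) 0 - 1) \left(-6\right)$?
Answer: $-25$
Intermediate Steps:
$-19 + - (\left(-4\right) 0 - 1) \left(-6\right) = -19 + - (0 - 1) \left(-6\right) = -19 + \left(-1\right) \left(-1\right) \left(-6\right) = -19 + 1 \left(-6\right) = -19 - 6 = -25$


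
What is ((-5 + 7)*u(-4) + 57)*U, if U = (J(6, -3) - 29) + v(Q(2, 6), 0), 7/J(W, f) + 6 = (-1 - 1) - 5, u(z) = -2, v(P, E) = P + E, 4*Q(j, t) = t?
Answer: -38637/26 ≈ -1486.0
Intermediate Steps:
Q(j, t) = t/4
v(P, E) = E + P
J(W, f) = -7/13 (J(W, f) = 7/(-6 + ((-1 - 1) - 5)) = 7/(-6 + (-2 - 5)) = 7/(-6 - 7) = 7/(-13) = 7*(-1/13) = -7/13)
U = -729/26 (U = (-7/13 - 29) + (0 + (1/4)*6) = -384/13 + (0 + 3/2) = -384/13 + 3/2 = -729/26 ≈ -28.038)
((-5 + 7)*u(-4) + 57)*U = ((-5 + 7)*(-2) + 57)*(-729/26) = (2*(-2) + 57)*(-729/26) = (-4 + 57)*(-729/26) = 53*(-729/26) = -38637/26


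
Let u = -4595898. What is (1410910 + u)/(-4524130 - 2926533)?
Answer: 3184988/7450663 ≈ 0.42748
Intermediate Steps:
(1410910 + u)/(-4524130 - 2926533) = (1410910 - 4595898)/(-4524130 - 2926533) = -3184988/(-7450663) = -3184988*(-1/7450663) = 3184988/7450663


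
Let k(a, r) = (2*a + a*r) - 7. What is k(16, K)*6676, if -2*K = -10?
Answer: 700980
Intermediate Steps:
K = 5 (K = -1/2*(-10) = 5)
k(a, r) = -7 + 2*a + a*r
k(16, K)*6676 = (-7 + 2*16 + 16*5)*6676 = (-7 + 32 + 80)*6676 = 105*6676 = 700980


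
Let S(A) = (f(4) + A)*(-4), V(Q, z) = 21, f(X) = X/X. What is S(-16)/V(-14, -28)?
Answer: 20/7 ≈ 2.8571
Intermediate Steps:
f(X) = 1
S(A) = -4 - 4*A (S(A) = (1 + A)*(-4) = -4 - 4*A)
S(-16)/V(-14, -28) = (-4 - 4*(-16))/21 = (-4 + 64)*(1/21) = 60*(1/21) = 20/7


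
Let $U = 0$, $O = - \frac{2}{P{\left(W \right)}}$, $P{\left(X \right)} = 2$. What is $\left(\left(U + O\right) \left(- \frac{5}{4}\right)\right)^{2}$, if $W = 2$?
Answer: $\frac{25}{16} \approx 1.5625$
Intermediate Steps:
$O = -1$ ($O = - \frac{2}{2} = \left(-2\right) \frac{1}{2} = -1$)
$\left(\left(U + O\right) \left(- \frac{5}{4}\right)\right)^{2} = \left(\left(0 - 1\right) \left(- \frac{5}{4}\right)\right)^{2} = \left(- \frac{-5}{4}\right)^{2} = \left(\left(-1\right) \left(- \frac{5}{4}\right)\right)^{2} = \left(\frac{5}{4}\right)^{2} = \frac{25}{16}$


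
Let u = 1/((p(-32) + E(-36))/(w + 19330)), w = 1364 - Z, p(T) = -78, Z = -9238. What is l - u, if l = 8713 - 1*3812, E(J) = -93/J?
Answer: 4794589/905 ≈ 5297.9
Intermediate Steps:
w = 10602 (w = 1364 - 1*(-9238) = 1364 + 9238 = 10602)
l = 4901 (l = 8713 - 3812 = 4901)
u = -359184/905 (u = 1/((-78 - 93/(-36))/(10602 + 19330)) = 1/((-78 - 93*(-1/36))/29932) = 1/((-78 + 31/12)*(1/29932)) = 1/(-905/12*1/29932) = 1/(-905/359184) = -359184/905 ≈ -396.89)
l - u = 4901 - 1*(-359184/905) = 4901 + 359184/905 = 4794589/905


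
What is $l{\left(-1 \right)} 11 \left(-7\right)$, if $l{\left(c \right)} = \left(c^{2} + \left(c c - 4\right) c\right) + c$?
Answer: $-231$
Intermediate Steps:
$l{\left(c \right)} = c + c^{2} + c \left(-4 + c^{2}\right)$ ($l{\left(c \right)} = \left(c^{2} + \left(c^{2} - 4\right) c\right) + c = \left(c^{2} + \left(-4 + c^{2}\right) c\right) + c = \left(c^{2} + c \left(-4 + c^{2}\right)\right) + c = c + c^{2} + c \left(-4 + c^{2}\right)$)
$l{\left(-1 \right)} 11 \left(-7\right) = - (-3 - 1 + \left(-1\right)^{2}) 11 \left(-7\right) = - (-3 - 1 + 1) 11 \left(-7\right) = \left(-1\right) \left(-3\right) 11 \left(-7\right) = 3 \cdot 11 \left(-7\right) = 33 \left(-7\right) = -231$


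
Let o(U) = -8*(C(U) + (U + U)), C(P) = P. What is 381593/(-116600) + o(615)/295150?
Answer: -2286963799/688289800 ≈ -3.3227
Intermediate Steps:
o(U) = -24*U (o(U) = -8*(U + (U + U)) = -8*(U + 2*U) = -24*U)
381593/(-116600) + o(615)/295150 = 381593/(-116600) - 24*615/295150 = 381593*(-1/116600) - 14760*1/295150 = -381593/116600 - 1476/29515 = -2286963799/688289800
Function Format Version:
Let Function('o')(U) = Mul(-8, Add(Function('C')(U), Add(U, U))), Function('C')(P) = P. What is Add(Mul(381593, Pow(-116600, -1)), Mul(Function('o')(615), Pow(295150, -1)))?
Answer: Rational(-2286963799, 688289800) ≈ -3.3227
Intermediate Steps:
Function('o')(U) = Mul(-24, U) (Function('o')(U) = Mul(-8, Add(U, Add(U, U))) = Mul(-8, Add(U, Mul(2, U))) = Mul(-8, Mul(3, U)) = Mul(-24, U))
Add(Mul(381593, Pow(-116600, -1)), Mul(Function('o')(615), Pow(295150, -1))) = Add(Mul(381593, Pow(-116600, -1)), Mul(Mul(-24, 615), Pow(295150, -1))) = Add(Mul(381593, Rational(-1, 116600)), Mul(-14760, Rational(1, 295150))) = Add(Rational(-381593, 116600), Rational(-1476, 29515)) = Rational(-2286963799, 688289800)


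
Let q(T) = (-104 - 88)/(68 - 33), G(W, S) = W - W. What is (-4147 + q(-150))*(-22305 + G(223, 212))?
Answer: 648348357/7 ≈ 9.2621e+7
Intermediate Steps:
G(W, S) = 0
q(T) = -192/35
(-4147 + q(-150))*(-22305 + G(223, 212)) = (-4147 - 192/35)*(-22305 + 0) = -145337/35*(-22305) = 648348357/7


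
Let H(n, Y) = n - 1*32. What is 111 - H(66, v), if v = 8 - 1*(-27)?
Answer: 77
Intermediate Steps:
v = 35 (v = 8 + 27 = 35)
H(n, Y) = -32 + n (H(n, Y) = n - 32 = -32 + n)
111 - H(66, v) = 111 - (-32 + 66) = 111 - 1*34 = 111 - 34 = 77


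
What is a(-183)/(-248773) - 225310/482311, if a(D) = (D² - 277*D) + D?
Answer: -96563721697/119985954403 ≈ -0.80479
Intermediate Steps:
a(D) = D² - 276*D
a(-183)/(-248773) - 225310/482311 = -183*(-276 - 183)/(-248773) - 225310/482311 = -183*(-459)*(-1/248773) - 225310*1/482311 = 83997*(-1/248773) - 225310/482311 = -83997/248773 - 225310/482311 = -96563721697/119985954403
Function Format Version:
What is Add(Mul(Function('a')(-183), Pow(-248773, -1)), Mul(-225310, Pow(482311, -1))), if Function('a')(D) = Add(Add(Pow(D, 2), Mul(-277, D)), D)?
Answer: Rational(-96563721697, 119985954403) ≈ -0.80479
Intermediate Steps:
Function('a')(D) = Add(Pow(D, 2), Mul(-276, D))
Add(Mul(Function('a')(-183), Pow(-248773, -1)), Mul(-225310, Pow(482311, -1))) = Add(Mul(Mul(-183, Add(-276, -183)), Pow(-248773, -1)), Mul(-225310, Pow(482311, -1))) = Add(Mul(Mul(-183, -459), Rational(-1, 248773)), Mul(-225310, Rational(1, 482311))) = Add(Mul(83997, Rational(-1, 248773)), Rational(-225310, 482311)) = Add(Rational(-83997, 248773), Rational(-225310, 482311)) = Rational(-96563721697, 119985954403)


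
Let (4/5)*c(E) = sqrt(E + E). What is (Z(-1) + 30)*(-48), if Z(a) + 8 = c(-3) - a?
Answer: -1104 - 60*I*sqrt(6) ≈ -1104.0 - 146.97*I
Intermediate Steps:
c(E) = 5*sqrt(2)*sqrt(E)/4 (c(E) = 5*sqrt(E + E)/4 = 5*sqrt(2*E)/4 = 5*(sqrt(2)*sqrt(E))/4 = 5*sqrt(2)*sqrt(E)/4)
Z(a) = -8 - a + 5*I*sqrt(6)/4 (Z(a) = -8 + (5*sqrt(2)*sqrt(-3)/4 - a) = -8 + (5*sqrt(2)*(I*sqrt(3))/4 - a) = -8 + (5*I*sqrt(6)/4 - a) = -8 + (-a + 5*I*sqrt(6)/4) = -8 - a + 5*I*sqrt(6)/4)
(Z(-1) + 30)*(-48) = ((-8 - 1*(-1) + 5*I*sqrt(6)/4) + 30)*(-48) = ((-8 + 1 + 5*I*sqrt(6)/4) + 30)*(-48) = ((-7 + 5*I*sqrt(6)/4) + 30)*(-48) = (23 + 5*I*sqrt(6)/4)*(-48) = -1104 - 60*I*sqrt(6)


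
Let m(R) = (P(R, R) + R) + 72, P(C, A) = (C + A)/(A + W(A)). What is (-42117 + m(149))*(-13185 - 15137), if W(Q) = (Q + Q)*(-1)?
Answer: 1186635156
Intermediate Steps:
W(Q) = -2*Q (W(Q) = (2*Q)*(-1) = -2*Q)
P(C, A) = -(A + C)/A (P(C, A) = (C + A)/(A - 2*A) = (A + C)/((-A)) = (A + C)*(-1/A) = -(A + C)/A)
m(R) = 70 + R (m(R) = ((-R - R)/R + R) + 72 = ((-2*R)/R + R) + 72 = (-2 + R) + 72 = 70 + R)
(-42117 + m(149))*(-13185 - 15137) = (-42117 + (70 + 149))*(-13185 - 15137) = (-42117 + 219)*(-28322) = -41898*(-28322) = 1186635156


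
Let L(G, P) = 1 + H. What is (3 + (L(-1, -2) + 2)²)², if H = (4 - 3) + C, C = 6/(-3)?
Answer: 49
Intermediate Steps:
C = -2 (C = 6*(-⅓) = -2)
H = -1 (H = (4 - 3) - 2 = 1 - 2 = -1)
L(G, P) = 0 (L(G, P) = 1 - 1 = 0)
(3 + (L(-1, -2) + 2)²)² = (3 + (0 + 2)²)² = (3 + 2²)² = (3 + 4)² = 7² = 49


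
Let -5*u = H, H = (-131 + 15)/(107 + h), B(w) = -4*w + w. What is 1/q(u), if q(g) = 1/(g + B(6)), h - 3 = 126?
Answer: -5281/295 ≈ -17.902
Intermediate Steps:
B(w) = -3*w
h = 129 (h = 3 + 126 = 129)
H = -29/59 (H = (-131 + 15)/(107 + 129) = -116/236 = -116*1/236 = -29/59 ≈ -0.49153)
u = 29/295 (u = -1/5*(-29/59) = 29/295 ≈ 0.098305)
q(g) = 1/(-18 + g) (q(g) = 1/(g - 3*6) = 1/(g - 18) = 1/(-18 + g))
1/q(u) = 1/(1/(-18 + 29/295)) = 1/(1/(-5281/295)) = 1/(-295/5281) = -5281/295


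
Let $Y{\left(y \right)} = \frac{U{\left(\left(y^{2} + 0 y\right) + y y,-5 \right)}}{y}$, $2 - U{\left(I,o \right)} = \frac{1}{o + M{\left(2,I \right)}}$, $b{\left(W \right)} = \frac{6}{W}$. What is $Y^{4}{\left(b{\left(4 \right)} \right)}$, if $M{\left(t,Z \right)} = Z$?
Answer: $\frac{4096}{81} \approx 50.568$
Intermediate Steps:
$U{\left(I,o \right)} = 2 - \frac{1}{I + o}$ ($U{\left(I,o \right)} = 2 - \frac{1}{o + I} = 2 - \frac{1}{I + o}$)
$Y{\left(y \right)} = \frac{-11 + 4 y^{2}}{y \left(-5 + 2 y^{2}\right)}$ ($Y{\left(y \right)} = \frac{\frac{1}{\left(\left(y^{2} + 0 y\right) + y y\right) - 5} \left(-1 + 2 \left(\left(y^{2} + 0 y\right) + y y\right) + 2 \left(-5\right)\right)}{y} = \frac{\frac{1}{\left(\left(y^{2} + 0\right) + y^{2}\right) - 5} \left(-1 + 2 \left(\left(y^{2} + 0\right) + y^{2}\right) - 10\right)}{y} = \frac{\frac{1}{\left(y^{2} + y^{2}\right) - 5} \left(-1 + 2 \left(y^{2} + y^{2}\right) - 10\right)}{y} = \frac{\frac{1}{2 y^{2} - 5} \left(-1 + 2 \cdot 2 y^{2} - 10\right)}{y} = \frac{\frac{1}{-5 + 2 y^{2}} \left(-1 + 4 y^{2} - 10\right)}{y} = \frac{\frac{1}{-5 + 2 y^{2}} \left(-11 + 4 y^{2}\right)}{y} = \frac{-11 + 4 y^{2}}{y \left(-5 + 2 y^{2}\right)}$)
$Y^{4}{\left(b{\left(4 \right)} \right)} = \left(\frac{-11 + 4 \left(\frac{6}{4}\right)^{2}}{\frac{6}{4} \left(-5 + 2 \left(\frac{6}{4}\right)^{2}\right)}\right)^{4} = \left(\frac{-11 + 4 \left(6 \cdot \frac{1}{4}\right)^{2}}{6 \cdot \frac{1}{4} \left(-5 + 2 \left(6 \cdot \frac{1}{4}\right)^{2}\right)}\right)^{4} = \left(\frac{-11 + 4 \left(\frac{3}{2}\right)^{2}}{\frac{3}{2} \left(-5 + 2 \left(\frac{3}{2}\right)^{2}\right)}\right)^{4} = \left(\frac{2 \left(-11 + 4 \cdot \frac{9}{4}\right)}{3 \left(-5 + 2 \cdot \frac{9}{4}\right)}\right)^{4} = \left(\frac{2 \left(-11 + 9\right)}{3 \left(-5 + \frac{9}{2}\right)}\right)^{4} = \left(\frac{2}{3} \frac{1}{- \frac{1}{2}} \left(-2\right)\right)^{4} = \left(\frac{2}{3} \left(-2\right) \left(-2\right)\right)^{4} = \left(\frac{8}{3}\right)^{4} = \frac{4096}{81}$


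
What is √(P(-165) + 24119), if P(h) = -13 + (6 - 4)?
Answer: 14*√123 ≈ 155.27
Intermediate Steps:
P(h) = -11 (P(h) = -13 + 2 = -11)
√(P(-165) + 24119) = √(-11 + 24119) = √24108 = 14*√123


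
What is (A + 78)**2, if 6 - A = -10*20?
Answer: 80656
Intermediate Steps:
A = 206 (A = 6 - (-10)*20 = 6 - 1*(-200) = 6 + 200 = 206)
(A + 78)**2 = (206 + 78)**2 = 284**2 = 80656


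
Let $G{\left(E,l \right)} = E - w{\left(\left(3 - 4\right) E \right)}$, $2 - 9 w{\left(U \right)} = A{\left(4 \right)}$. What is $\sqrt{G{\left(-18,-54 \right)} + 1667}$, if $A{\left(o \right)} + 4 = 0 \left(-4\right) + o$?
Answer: $\frac{\sqrt{14839}}{3} \approx 40.605$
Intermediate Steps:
$A{\left(o \right)} = -4 + o$ ($A{\left(o \right)} = -4 + \left(0 \left(-4\right) + o\right) = -4 + \left(0 + o\right) = -4 + o$)
$w{\left(U \right)} = \frac{2}{9}$ ($w{\left(U \right)} = \frac{2}{9} - \frac{-4 + 4}{9} = \frac{2}{9} - 0 = \frac{2}{9} + 0 = \frac{2}{9}$)
$G{\left(E,l \right)} = - \frac{2}{9} + E$ ($G{\left(E,l \right)} = E - \frac{2}{9} = - \frac{2}{9} + E$)
$\sqrt{G{\left(-18,-54 \right)} + 1667} = \sqrt{\left(- \frac{2}{9} - 18\right) + 1667} = \sqrt{- \frac{164}{9} + 1667} = \sqrt{\frac{14839}{9}} = \frac{\sqrt{14839}}{3}$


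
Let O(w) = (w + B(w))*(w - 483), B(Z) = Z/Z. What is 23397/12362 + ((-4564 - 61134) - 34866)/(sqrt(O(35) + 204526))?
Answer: 23397/12362 - 50282*sqrt(188398)/94199 ≈ -229.80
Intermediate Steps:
B(Z) = 1
O(w) = (1 + w)*(-483 + w) (O(w) = (w + 1)*(w - 483) = (1 + w)*(-483 + w))
23397/12362 + ((-4564 - 61134) - 34866)/(sqrt(O(35) + 204526)) = 23397/12362 + ((-4564 - 61134) - 34866)/(sqrt((-483 + 35**2 - 482*35) + 204526)) = 23397*(1/12362) + (-65698 - 34866)/(sqrt((-483 + 1225 - 16870) + 204526)) = 23397/12362 - 100564/sqrt(-16128 + 204526) = 23397/12362 - 100564*sqrt(188398)/188398 = 23397/12362 - 50282*sqrt(188398)/94199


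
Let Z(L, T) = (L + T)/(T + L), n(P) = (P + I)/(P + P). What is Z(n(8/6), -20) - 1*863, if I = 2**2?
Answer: -862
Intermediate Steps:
I = 4
n(P) = (4 + P)/(2*P) (n(P) = (P + 4)/(P + P) = (4 + P)/((2*P)) = (4 + P)*(1/(2*P)) = (4 + P)/(2*P))
Z(L, T) = 1 (Z(L, T) = (L + T)/(L + T) = 1)
Z(n(8/6), -20) - 1*863 = 1 - 1*863 = 1 - 863 = -862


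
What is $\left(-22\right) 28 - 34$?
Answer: $-650$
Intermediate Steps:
$\left(-22\right) 28 - 34 = -616 - 34 = -650$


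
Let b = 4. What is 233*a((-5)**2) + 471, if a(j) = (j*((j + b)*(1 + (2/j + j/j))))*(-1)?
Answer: -350893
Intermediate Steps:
a(j) = -j*(2 + 2/j)*(4 + j) (a(j) = (j*((j + 4)*(1 + (2/j + j/j))))*(-1) = (j*((4 + j)*(1 + (2/j + 1))))*(-1) = (j*((4 + j)*(1 + (1 + 2/j))))*(-1) = (j*((4 + j)*(2 + 2/j)))*(-1) = (j*((2 + 2/j)*(4 + j)))*(-1) = (j*(2 + 2/j)*(4 + j))*(-1) = -j*(2 + 2/j)*(4 + j))
233*a((-5)**2) + 471 = 233*(-8 - 10*(-5)**2 - 2*((-5)**2)**2) + 471 = 233*(-8 - 10*25 - 2*25**2) + 471 = 233*(-8 - 250 - 2*625) + 471 = 233*(-8 - 250 - 1250) + 471 = 233*(-1508) + 471 = -351364 + 471 = -350893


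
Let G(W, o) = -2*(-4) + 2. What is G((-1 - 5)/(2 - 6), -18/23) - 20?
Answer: -10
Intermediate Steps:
G(W, o) = 10 (G(W, o) = 8 + 2 = 10)
G((-1 - 5)/(2 - 6), -18/23) - 20 = 10 - 20 = -10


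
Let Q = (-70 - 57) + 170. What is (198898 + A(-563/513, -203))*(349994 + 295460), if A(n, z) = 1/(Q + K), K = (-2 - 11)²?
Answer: 13608228350079/106 ≈ 1.2838e+11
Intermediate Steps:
K = 169 (K = (-13)² = 169)
Q = 43 (Q = -127 + 170 = 43)
A(n, z) = 1/212 (A(n, z) = 1/(43 + 169) = 1/212)
(198898 + A(-563/513, -203))*(349994 + 295460) = (198898 + 1/212)*(349994 + 295460) = (42166377/212)*645454 = 13608228350079/106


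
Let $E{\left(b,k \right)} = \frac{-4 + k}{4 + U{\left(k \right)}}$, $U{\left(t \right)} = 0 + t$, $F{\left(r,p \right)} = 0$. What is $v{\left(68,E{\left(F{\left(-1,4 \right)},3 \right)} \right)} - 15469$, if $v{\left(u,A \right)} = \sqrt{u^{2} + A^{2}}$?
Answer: $-15469 + \frac{\sqrt{226577}}{7} \approx -15401.0$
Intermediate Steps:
$U{\left(t \right)} = t$
$E{\left(b,k \right)} = \frac{-4 + k}{4 + k}$
$v{\left(u,A \right)} = \sqrt{A^{2} + u^{2}}$
$v{\left(68,E{\left(F{\left(-1,4 \right)},3 \right)} \right)} - 15469 = \sqrt{\left(\frac{-4 + 3}{4 + 3}\right)^{2} + 68^{2}} - 15469 = \sqrt{\left(\frac{1}{7} \left(-1\right)\right)^{2} + 4624} - 15469 = \sqrt{\left(- \frac{1}{7}\right)^{2} + 4624} - 15469 = \sqrt{\frac{1}{49} + 4624} - 15469 = \sqrt{\frac{226577}{49}} - 15469 = \frac{\sqrt{226577}}{7} - 15469 = -15469 + \frac{\sqrt{226577}}{7}$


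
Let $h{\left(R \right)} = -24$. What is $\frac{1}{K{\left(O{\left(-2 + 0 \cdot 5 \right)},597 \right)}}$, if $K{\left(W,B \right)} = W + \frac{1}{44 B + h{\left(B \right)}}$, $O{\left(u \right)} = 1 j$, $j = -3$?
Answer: $- \frac{26244}{78731} \approx -0.33334$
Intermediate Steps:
$O{\left(u \right)} = -3$ ($O{\left(u \right)} = 1 \left(-3\right) = -3$)
$K{\left(W,B \right)} = W + \frac{1}{-24 + 44 B}$ ($K{\left(W,B \right)} = W + \frac{1}{44 B - 24} = W + \frac{1}{-24 + 44 B}$)
$\frac{1}{K{\left(O{\left(-2 + 0 \cdot 5 \right)},597 \right)}} = \frac{1}{\frac{1}{4} \frac{1}{-6 + 11 \cdot 597} \left(1 - -72 + 44 \cdot 597 \left(-3\right)\right)} = \frac{1}{\frac{1}{4} \frac{1}{-6 + 6567} \left(1 + 72 - 78804\right)} = \frac{1}{\frac{1}{4} \cdot \frac{1}{6561} \left(-78731\right)} = \frac{1}{- \frac{78731}{26244}} = - \frac{26244}{78731}$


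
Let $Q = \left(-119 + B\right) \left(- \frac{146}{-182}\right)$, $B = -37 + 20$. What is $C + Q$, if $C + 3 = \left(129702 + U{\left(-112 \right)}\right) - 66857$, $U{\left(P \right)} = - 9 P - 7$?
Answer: $\frac{5799785}{91} \approx 63734.0$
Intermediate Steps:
$B = -17$
$U{\left(P \right)} = -7 - 9 P$
$Q = - \frac{9928}{91}$ ($Q = \left(-119 - 17\right) \left(- \frac{146}{-182}\right) = - 136 \left(\left(-146\right) \left(- \frac{1}{182}\right)\right) = \left(-136\right) \frac{73}{91} = - \frac{9928}{91} \approx -109.1$)
$C = 63843$ ($C = -3 + \left(\left(129702 - -1001\right) - 66857\right) = -3 + \left(\left(129702 + \left(-7 + 1008\right)\right) - 66857\right) = -3 + \left(\left(129702 + 1001\right) - 66857\right) = -3 + \left(130703 - 66857\right) = -3 + 63846 = 63843$)
$C + Q = 63843 - \frac{9928}{91} = \frac{5799785}{91}$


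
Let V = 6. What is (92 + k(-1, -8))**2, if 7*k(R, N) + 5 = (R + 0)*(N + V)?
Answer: 410881/49 ≈ 8385.3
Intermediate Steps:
k(R, N) = -5/7 + R*(6 + N)/7 (k(R, N) = -5/7 + ((R + 0)*(N + 6))/7 = -5/7 + (R*(6 + N))/7 = -5/7 + R*(6 + N)/7)
(92 + k(-1, -8))**2 = (92 + (-5/7 + (6/7)*(-1) + (1/7)*(-8)*(-1)))**2 = (92 + (-5/7 - 6/7 + 8/7))**2 = (92 - 3/7)**2 = (641/7)**2 = 410881/49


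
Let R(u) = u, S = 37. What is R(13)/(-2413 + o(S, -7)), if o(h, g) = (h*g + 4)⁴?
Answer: 13/4228248212 ≈ 3.0746e-9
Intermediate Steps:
o(h, g) = (4 + g*h)⁴ (o(h, g) = (g*h + 4)⁴ = (4 + g*h)⁴)
R(13)/(-2413 + o(S, -7)) = 13/(-2413 + (4 - 7*37)⁴) = 13/(-2413 + (4 - 259)⁴) = 13/(-2413 + (-255)⁴) = 13/(-2413 + 4228250625) = 13/4228248212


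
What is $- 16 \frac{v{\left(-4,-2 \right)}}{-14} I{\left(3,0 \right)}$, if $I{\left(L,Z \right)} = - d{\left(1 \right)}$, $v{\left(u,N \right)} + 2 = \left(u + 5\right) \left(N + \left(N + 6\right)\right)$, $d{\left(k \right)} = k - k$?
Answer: $0$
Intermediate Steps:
$d{\left(k \right)} = 0$
$v{\left(u,N \right)} = -2 + \left(5 + u\right) \left(6 + 2 N\right)$ ($v{\left(u,N \right)} = -2 + \left(u + 5\right) \left(N + \left(N + 6\right)\right) = -2 + \left(5 + u\right) \left(N + \left(6 + N\right)\right) = -2 + \left(5 + u\right) \left(6 + 2 N\right)$)
$I{\left(L,Z \right)} = 0$ ($I{\left(L,Z \right)} = \left(-1\right) 0 = 0$)
$- 16 \frac{v{\left(-4,-2 \right)}}{-14} I{\left(3,0 \right)} = - 16 \frac{28 + 6 \left(-4\right) + 10 \left(-2\right) + 2 \left(-2\right) \left(-4\right)}{-14} \cdot 0 = - 16 \left(28 - 24 - 20 + 16\right) \left(- \frac{1}{14}\right) 0 = - 16 \cdot 0 \left(- \frac{1}{14}\right) 0 = \left(-16\right) 0 \cdot 0 = 0 \cdot 0 = 0$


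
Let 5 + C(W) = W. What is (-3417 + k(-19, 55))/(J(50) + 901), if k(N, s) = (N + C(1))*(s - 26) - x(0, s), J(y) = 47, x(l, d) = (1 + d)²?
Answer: -1805/237 ≈ -7.6160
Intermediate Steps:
C(W) = -5 + W
k(N, s) = -(1 + s)² + (-26 + s)*(-4 + N) (k(N, s) = (N + (-5 + 1))*(s - 26) - (1 + s)² = (N - 4)*(-26 + s) - (1 + s)² = (-4 + N)*(-26 + s) - (1 + s)² = (-26 + s)*(-4 + N) - (1 + s)² = -(1 + s)² + (-26 + s)*(-4 + N))
(-3417 + k(-19, 55))/(J(50) + 901) = (-3417 + (103 - 1*55² - 26*(-19) - 6*55 - 19*55))/(47 + 901) = (-3417 + (103 - 1*3025 + 494 - 330 - 1045))/948 = (-3417 + (103 - 3025 + 494 - 330 - 1045))*(1/948) = (-3417 - 3803)*(1/948) = -7220*1/948 = -1805/237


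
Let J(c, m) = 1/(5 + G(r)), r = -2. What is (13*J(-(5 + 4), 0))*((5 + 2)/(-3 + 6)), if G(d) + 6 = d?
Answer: -91/9 ≈ -10.111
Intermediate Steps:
G(d) = -6 + d
J(c, m) = -⅓ (J(c, m) = 1/(5 + (-6 - 2)) = 1/(5 - 8) = 1/(-3) = -⅓)
(13*J(-(5 + 4), 0))*((5 + 2)/(-3 + 6)) = (13*(-⅓))*((5 + 2)/(-3 + 6)) = -91/(3*3) = -13/3*7/3 = -91/9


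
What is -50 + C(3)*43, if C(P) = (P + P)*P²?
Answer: 2272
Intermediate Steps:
C(P) = 2*P³ (C(P) = (2*P)*P² = 2*P³)
-50 + C(3)*43 = -50 + (2*3³)*43 = -50 + (2*27)*43 = -50 + 54*43 = -50 + 2322 = 2272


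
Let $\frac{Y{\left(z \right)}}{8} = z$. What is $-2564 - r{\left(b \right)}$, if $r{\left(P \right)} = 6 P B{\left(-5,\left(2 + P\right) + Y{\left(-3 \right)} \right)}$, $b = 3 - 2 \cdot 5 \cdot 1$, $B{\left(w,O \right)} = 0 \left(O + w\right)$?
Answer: $-2564$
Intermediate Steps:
$Y{\left(z \right)} = 8 z$
$B{\left(w,O \right)} = 0$
$b = -7$ ($b = 3 - 10 = -7$)
$r{\left(P \right)} = 0$ ($r{\left(P \right)} = 6 P 0 = 0$)
$-2564 - r{\left(b \right)} = -2564 - 0 = -2564 + 0 = -2564$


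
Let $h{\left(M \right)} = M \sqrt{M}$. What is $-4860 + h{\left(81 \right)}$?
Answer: $-4131$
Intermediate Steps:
$h{\left(M \right)} = M^{\frac{3}{2}}$
$-4860 + h{\left(81 \right)} = -4860 + 81^{\frac{3}{2}} = -4860 + 729 = -4131$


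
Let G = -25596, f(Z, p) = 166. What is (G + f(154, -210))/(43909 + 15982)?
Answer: -25430/59891 ≈ -0.42460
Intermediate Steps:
(G + f(154, -210))/(43909 + 15982) = (-25596 + 166)/(43909 + 15982) = -25430/59891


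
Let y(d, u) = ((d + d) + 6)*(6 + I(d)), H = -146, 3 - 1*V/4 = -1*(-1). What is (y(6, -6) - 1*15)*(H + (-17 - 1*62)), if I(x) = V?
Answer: -53325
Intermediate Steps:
V = 8 (V = 12 - (-4)*(-1) = 12 - 4*1 = 12 - 4 = 8)
I(x) = 8
y(d, u) = 84 + 28*d (y(d, u) = ((d + d) + 6)*(6 + 8) = (2*d + 6)*14 = (6 + 2*d)*14 = 84 + 28*d)
(y(6, -6) - 1*15)*(H + (-17 - 1*62)) = ((84 + 28*6) - 1*15)*(-146 + (-17 - 1*62)) = ((84 + 168) - 15)*(-146 + (-17 - 62)) = (252 - 15)*(-146 - 79) = 237*(-225) = -53325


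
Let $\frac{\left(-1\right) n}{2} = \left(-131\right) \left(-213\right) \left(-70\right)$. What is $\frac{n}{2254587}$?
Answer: $\frac{1302140}{751529} \approx 1.7327$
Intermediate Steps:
$n = 3906420$ ($n = - 2 \left(-131\right) \left(-213\right) \left(-70\right) = - 2 \cdot 27903 \left(-70\right) = \left(-2\right) \left(-1953210\right) = 3906420$)
$\frac{n}{2254587} = \frac{3906420}{2254587} = 3906420 \cdot \frac{1}{2254587} = \frac{1302140}{751529}$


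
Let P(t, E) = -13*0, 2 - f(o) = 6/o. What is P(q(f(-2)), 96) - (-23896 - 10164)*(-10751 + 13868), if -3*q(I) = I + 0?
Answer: 106165020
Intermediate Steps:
f(o) = 2 - 6/o
q(I) = -I/3 (q(I) = -(I + 0)/3 = -I/3)
P(t, E) = 0
P(q(f(-2)), 96) - (-23896 - 10164)*(-10751 + 13868) = 0 - (-23896 - 10164)*(-10751 + 13868) = 0 - (-34060)*3117 = 0 - 1*(-106165020) = 0 + 106165020 = 106165020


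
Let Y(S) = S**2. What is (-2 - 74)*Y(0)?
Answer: 0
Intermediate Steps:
(-2 - 74)*Y(0) = (-2 - 74)*0**2 = -76*0 = 0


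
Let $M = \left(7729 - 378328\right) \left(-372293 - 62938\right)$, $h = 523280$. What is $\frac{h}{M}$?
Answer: $\frac{523280}{161296173369} \approx 3.2442 \cdot 10^{-6}$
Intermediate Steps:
$M = 161296173369$ ($M = \left(-370599\right) \left(-435231\right) = 161296173369$)
$\frac{h}{M} = \frac{523280}{161296173369}$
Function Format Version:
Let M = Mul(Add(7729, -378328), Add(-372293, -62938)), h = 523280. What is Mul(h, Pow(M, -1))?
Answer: Rational(523280, 161296173369) ≈ 3.2442e-6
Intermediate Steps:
M = 161296173369 (M = Mul(-370599, -435231) = 161296173369)
Mul(h, Pow(M, -1)) = Mul(523280, Pow(161296173369, -1)) = Mul(523280, Rational(1, 161296173369)) = Rational(523280, 161296173369)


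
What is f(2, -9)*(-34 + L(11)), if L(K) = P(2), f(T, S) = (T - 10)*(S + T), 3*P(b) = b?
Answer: -5600/3 ≈ -1866.7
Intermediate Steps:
P(b) = b/3
f(T, S) = (-10 + T)*(S + T)
L(K) = 2/3 (L(K) = (1/3)*2 = 2/3)
f(2, -9)*(-34 + L(11)) = (2**2 - 10*(-9) - 10*2 - 9*2)*(-34 + 2/3) = (4 + 90 - 20 - 18)*(-100/3) = 56*(-100/3) = -5600/3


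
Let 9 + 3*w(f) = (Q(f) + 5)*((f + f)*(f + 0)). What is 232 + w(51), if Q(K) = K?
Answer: 97333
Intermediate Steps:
w(f) = -3 + 2*f²*(5 + f)/3 (w(f) = -3 + ((f + 5)*((f + f)*(f + 0)))/3 = -3 + ((5 + f)*((2*f)*f))/3 = -3 + ((5 + f)*(2*f²))/3 = -3 + (2*f²*(5 + f))/3 = -3 + 2*f²*(5 + f)/3)
232 + w(51) = 232 + (-3 + (⅔)*51³ + (10/3)*51²) = 232 + (-3 + (⅔)*132651 + (10/3)*2601) = 232 + (-3 + 88434 + 8670) = 232 + 97101 = 97333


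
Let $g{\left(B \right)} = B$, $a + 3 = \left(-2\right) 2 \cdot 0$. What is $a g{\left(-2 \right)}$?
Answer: $6$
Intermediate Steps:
$a = -3$ ($a = -3 + \left(-2\right) 2 \cdot 0 = -3 - 0 = -3 + 0 = -3$)
$a g{\left(-2 \right)} = \left(-3\right) \left(-2\right) = 6$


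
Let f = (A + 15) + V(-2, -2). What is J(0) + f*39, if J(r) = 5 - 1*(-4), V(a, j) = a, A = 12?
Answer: 984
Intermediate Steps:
J(r) = 9 (J(r) = 5 + 4 = 9)
f = 25 (f = (12 + 15) - 2 = 27 - 2 = 25)
J(0) + f*39 = 9 + 25*39 = 9 + 975 = 984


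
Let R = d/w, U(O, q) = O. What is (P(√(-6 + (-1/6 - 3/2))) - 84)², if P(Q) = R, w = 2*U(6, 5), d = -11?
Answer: 1038361/144 ≈ 7210.8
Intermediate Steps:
w = 12 (w = 2*6 = 12)
R = -11/12 ≈ -0.91667
P(Q) = -11/12
(P(√(-6 + (-1/6 - 3/2))) - 84)² = (-11/12 - 84)² = (-1019/12)² = 1038361/144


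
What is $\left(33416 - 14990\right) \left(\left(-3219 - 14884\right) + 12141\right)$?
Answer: $-109855812$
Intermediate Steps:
$\left(33416 - 14990\right) \left(\left(-3219 - 14884\right) + 12141\right) = 18426 \left(\left(-3219 - 14884\right) + 12141\right) = 18426 \left(-18103 + 12141\right) = 18426 \left(-5962\right) = -109855812$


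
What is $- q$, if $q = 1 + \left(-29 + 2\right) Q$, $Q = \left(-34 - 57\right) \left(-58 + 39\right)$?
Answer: $46682$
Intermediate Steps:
$Q = 1729$ ($Q = \left(-91\right) \left(-19\right) = 1729$)
$q = -46682$ ($q = 1 + \left(-29 + 2\right) 1729 = 1 - 46683 = -46682$)
$- q = \left(-1\right) \left(-46682\right) = 46682$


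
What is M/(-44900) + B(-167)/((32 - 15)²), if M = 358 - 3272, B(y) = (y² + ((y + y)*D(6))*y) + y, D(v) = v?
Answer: 8136076573/6488050 ≈ 1254.0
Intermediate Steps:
B(y) = y + 13*y² (B(y) = (y² + ((y + y)*6)*y) + y = (y² + ((2*y)*6)*y) + y = (y² + (12*y)*y) + y = (y² + 12*y²) + y = 13*y² + y = y + 13*y²)
M = -2914
M/(-44900) + B(-167)/((32 - 15)²) = -2914/(-44900) + (-167*(1 + 13*(-167)))/((32 - 15)²) = -2914*(-1/44900) + (-167*(1 - 2171))/(17²) = 1457/22450 - 167*(-2170)/289 = 1457/22450 + 362390*(1/289) = 1457/22450 + 362390/289 = 8136076573/6488050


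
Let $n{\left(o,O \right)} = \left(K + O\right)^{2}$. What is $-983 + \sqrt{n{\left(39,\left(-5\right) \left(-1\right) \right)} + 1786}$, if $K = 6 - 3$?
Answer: $-983 + 5 \sqrt{74} \approx -939.99$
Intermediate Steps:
$K = 3$
$n{\left(o,O \right)} = \left(3 + O\right)^{2}$
$-983 + \sqrt{n{\left(39,\left(-5\right) \left(-1\right) \right)} + 1786} = -983 + \sqrt{\left(3 - -5\right)^{2} + 1786} = -983 + \sqrt{\left(3 + 5\right)^{2} + 1786} = -983 + \sqrt{8^{2} + 1786} = -983 + \sqrt{64 + 1786} = -983 + \sqrt{1850} = -983 + 5 \sqrt{74}$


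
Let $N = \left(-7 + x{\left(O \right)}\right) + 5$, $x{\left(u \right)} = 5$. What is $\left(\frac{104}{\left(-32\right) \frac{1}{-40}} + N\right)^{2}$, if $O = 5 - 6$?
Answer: $17689$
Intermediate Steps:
$O = -1$ ($O = 5 - 6 = -1$)
$N = 3$ ($N = \left(-7 + 5\right) + 5 = -2 + 5 = 3$)
$\left(\frac{104}{\left(-32\right) \frac{1}{-40}} + N\right)^{2} = \left(\frac{104}{\left(-32\right) \frac{1}{-40}} + 3\right)^{2} = \left(\frac{104}{\left(-32\right) \left(- \frac{1}{40}\right)} + 3\right)^{2} = \left(\frac{104}{\frac{4}{5}} + 3\right)^{2} = \left(104 \cdot \frac{5}{4} + 3\right)^{2} = \left(130 + 3\right)^{2} = 133^{2} = 17689$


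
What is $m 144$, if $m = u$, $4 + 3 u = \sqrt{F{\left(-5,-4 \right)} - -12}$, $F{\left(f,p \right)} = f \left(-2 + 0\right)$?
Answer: $-192 + 48 \sqrt{22} \approx 33.14$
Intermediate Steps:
$F{\left(f,p \right)} = - 2 f$ ($F{\left(f,p \right)} = f \left(-2\right) = - 2 f$)
$u = - \frac{4}{3} + \frac{\sqrt{22}}{3}$ ($u = - \frac{4}{3} + \frac{\sqrt{\left(-2\right) \left(-5\right) - -12}}{3} = - \frac{4}{3} + \frac{\sqrt{10 + 12}}{3} = - \frac{4}{3} + \frac{\sqrt{22}}{3} \approx 0.23014$)
$m = - \frac{4}{3} + \frac{\sqrt{22}}{3} \approx 0.23014$
$m 144 = \left(- \frac{4}{3} + \frac{\sqrt{22}}{3}\right) 144 = -192 + 48 \sqrt{22}$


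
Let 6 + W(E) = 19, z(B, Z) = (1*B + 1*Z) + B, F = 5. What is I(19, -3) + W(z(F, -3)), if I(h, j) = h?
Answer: 32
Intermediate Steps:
z(B, Z) = Z + 2*B (z(B, Z) = (B + Z) + B = Z + 2*B)
W(E) = 13 (W(E) = -6 + 19 = 13)
I(19, -3) + W(z(F, -3)) = 19 + 13 = 32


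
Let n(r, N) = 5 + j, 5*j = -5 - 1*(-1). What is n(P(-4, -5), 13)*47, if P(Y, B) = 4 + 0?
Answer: 987/5 ≈ 197.40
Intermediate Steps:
j = -4/5 (j = (-5 - 1*(-1))/5 = (-5 + 1)/5 = (1/5)*(-4) = -4/5 ≈ -0.80000)
P(Y, B) = 4
n(r, N) = 21/5 (n(r, N) = 5 - 4/5 = 21/5)
n(P(-4, -5), 13)*47 = (21/5)*47 = 987/5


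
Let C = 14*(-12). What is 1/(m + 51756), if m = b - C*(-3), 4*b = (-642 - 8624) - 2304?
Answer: 2/96719 ≈ 2.0678e-5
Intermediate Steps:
C = -168
b = -5785/2 (b = ((-642 - 8624) - 2304)/4 = (-9266 - 2304)/4 = (¼)*(-11570) = -5785/2 ≈ -2892.5)
m = -6793/2 (m = -5785/2 - (-168)*(-3) = -5785/2 - 1*504 = -5785/2 - 504 = -6793/2 ≈ -3396.5)
1/(m + 51756) = 1/(-6793/2 + 51756) = 1/(96719/2) = 2/96719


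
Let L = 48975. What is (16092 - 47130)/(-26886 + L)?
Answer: -10346/7363 ≈ -1.4051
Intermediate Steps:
(16092 - 47130)/(-26886 + L) = (16092 - 47130)/(-26886 + 48975) = -31038/22089 = -31038*1/22089 = -10346/7363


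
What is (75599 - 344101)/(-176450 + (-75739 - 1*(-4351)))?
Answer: 134251/123919 ≈ 1.0834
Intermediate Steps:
(75599 - 344101)/(-176450 + (-75739 - 1*(-4351))) = -268502/(-176450 + (-75739 + 4351)) = -268502/(-176450 - 71388) = -268502/(-247838) = -268502*(-1/247838) = 134251/123919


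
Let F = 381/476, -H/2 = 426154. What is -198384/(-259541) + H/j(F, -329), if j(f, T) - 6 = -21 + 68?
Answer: -4173553892/259541 ≈ -16081.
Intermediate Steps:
H = -852308 (H = -2*426154 = -852308)
F = 381/476 (F = 381*(1/476) = 381/476 ≈ 0.80042)
j(f, T) = 53 (j(f, T) = 6 + (-21 + 68) = 6 + 47 = 53)
-198384/(-259541) + H/j(F, -329) = -198384/(-259541) - 852308/53 = -198384*(-1/259541) - 852308*1/53 = 198384/259541 - 852308/53 = -4173553892/259541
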